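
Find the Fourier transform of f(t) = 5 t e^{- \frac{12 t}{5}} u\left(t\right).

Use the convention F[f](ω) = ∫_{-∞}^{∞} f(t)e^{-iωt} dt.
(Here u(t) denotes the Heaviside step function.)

F(ω) = \frac{125}{\left(5 i \omega + 12\right)^{2}}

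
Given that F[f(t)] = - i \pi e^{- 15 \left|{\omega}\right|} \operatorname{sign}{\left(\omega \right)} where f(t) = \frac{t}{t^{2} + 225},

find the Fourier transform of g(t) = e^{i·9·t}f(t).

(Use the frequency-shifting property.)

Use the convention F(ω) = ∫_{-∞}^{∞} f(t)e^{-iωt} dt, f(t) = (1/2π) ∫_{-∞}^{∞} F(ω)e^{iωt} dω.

F[g](ω) = - i \pi e^{- 15 \left|{\omega - 9}\right|} \operatorname{sign}{\left(\omega - 9 \right)}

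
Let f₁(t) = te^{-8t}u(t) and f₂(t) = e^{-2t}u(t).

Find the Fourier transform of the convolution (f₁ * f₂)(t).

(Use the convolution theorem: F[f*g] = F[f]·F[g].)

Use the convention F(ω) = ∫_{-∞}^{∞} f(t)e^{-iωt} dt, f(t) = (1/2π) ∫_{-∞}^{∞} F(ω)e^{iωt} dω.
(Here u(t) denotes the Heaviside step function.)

F[f₁*f₂](ω) = \frac{1}{\left(i \omega + 2\right) \left(i \omega + 8\right)^{2}}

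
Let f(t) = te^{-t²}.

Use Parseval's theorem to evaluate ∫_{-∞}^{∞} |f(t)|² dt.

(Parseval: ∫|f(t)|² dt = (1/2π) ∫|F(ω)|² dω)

∫|f(t)|² dt = \frac{\sqrt{2} \sqrt{\pi}}{8}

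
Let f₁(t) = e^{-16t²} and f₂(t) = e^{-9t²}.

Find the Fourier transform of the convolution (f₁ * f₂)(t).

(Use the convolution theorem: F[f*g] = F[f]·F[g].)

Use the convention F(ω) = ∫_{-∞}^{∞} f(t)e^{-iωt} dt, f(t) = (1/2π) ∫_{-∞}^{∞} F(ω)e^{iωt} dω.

F[f₁*f₂](ω) = \frac{\pi e^{- \frac{25 \omega^{2}}{576}}}{12}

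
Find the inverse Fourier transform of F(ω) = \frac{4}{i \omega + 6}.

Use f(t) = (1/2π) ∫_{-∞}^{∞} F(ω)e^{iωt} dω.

f(t) = 4 e^{- 6 t} u\left(t\right)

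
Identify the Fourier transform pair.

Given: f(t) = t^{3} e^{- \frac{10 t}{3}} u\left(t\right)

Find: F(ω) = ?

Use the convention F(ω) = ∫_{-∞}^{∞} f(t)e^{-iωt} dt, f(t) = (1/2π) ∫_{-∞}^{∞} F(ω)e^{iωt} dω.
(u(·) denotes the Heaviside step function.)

F(ω) = \frac{486}{\left(3 i \omega + 10\right)^{4}}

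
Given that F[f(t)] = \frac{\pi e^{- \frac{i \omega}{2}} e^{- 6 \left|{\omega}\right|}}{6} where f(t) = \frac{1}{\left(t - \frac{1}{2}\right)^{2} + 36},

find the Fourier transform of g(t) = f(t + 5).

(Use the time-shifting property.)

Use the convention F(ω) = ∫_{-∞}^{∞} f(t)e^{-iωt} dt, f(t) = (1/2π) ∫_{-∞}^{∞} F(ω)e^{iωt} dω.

F[g](ω) = \frac{\pi e^{\frac{9 i \omega}{2} - 6 \left|{\omega}\right|}}{6}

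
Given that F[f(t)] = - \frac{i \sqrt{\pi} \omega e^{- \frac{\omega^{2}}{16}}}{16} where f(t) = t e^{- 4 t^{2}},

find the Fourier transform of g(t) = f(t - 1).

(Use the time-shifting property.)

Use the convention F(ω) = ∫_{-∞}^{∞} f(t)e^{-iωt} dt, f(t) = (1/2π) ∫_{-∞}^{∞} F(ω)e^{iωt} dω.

F[g](ω) = - \frac{i \sqrt{\pi} \omega e^{- \omega \left(\frac{\omega}{16} + i\right)}}{16}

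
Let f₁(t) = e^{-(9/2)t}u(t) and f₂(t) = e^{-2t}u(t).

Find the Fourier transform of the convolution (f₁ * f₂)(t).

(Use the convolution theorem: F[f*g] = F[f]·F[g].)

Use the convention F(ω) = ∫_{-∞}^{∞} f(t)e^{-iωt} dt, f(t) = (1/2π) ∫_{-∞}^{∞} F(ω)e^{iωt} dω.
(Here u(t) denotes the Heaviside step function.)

F[f₁*f₂](ω) = \frac{2}{\left(i \omega + 2\right) \left(2 i \omega + 9\right)}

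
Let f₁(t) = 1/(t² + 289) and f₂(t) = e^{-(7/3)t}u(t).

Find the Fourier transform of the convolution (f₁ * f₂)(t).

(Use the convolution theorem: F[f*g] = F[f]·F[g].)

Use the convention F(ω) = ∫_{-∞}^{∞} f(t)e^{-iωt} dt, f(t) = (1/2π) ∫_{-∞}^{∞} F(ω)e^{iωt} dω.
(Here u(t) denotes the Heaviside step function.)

F[f₁*f₂](ω) = \frac{3 \pi e^{- 17 \left|{\omega}\right|}}{17 \left(3 i \omega + 7\right)}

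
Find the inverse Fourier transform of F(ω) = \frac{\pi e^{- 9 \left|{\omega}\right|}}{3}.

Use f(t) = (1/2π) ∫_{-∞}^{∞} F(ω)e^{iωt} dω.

f(t) = \frac{3}{t^{2} + 81}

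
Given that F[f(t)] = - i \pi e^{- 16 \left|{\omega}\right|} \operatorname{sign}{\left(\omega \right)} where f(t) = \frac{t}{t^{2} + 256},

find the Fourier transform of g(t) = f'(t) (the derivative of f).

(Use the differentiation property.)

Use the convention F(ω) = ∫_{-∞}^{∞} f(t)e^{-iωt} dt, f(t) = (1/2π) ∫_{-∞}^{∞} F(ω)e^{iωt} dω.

F[g](ω) = \pi \omega e^{- 16 \left|{\omega}\right|} \operatorname{sign}{\left(\omega \right)}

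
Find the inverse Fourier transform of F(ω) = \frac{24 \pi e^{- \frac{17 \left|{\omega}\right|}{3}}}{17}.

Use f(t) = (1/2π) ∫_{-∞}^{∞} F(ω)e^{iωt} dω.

f(t) = \frac{8}{t^{2} + \frac{289}{9}}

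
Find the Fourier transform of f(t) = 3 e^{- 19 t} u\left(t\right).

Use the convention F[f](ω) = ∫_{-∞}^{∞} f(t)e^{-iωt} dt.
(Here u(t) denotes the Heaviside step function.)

F(ω) = \frac{3}{i \omega + 19}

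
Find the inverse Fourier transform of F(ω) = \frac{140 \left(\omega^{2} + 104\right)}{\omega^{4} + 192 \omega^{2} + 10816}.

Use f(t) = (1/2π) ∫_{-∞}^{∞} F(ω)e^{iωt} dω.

f(t) = 7 e^{- 10 \left|{t}\right|} \cos{\left(2 \left|{t}\right| \right)}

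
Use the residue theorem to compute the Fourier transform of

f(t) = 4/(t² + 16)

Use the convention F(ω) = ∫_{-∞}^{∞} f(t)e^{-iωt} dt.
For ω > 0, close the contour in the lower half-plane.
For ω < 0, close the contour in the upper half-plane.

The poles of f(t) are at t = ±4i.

Let g(z) = f(z)e^{-iωz}; for large |z| the factor e^{-iωz} decays in the lower half-plane when ω > 0 and in the upper half-plane when ω < 0.

Case ω > 0 (lower half-plane, clockwise contour ⇒ F(ω) = -2πi·ΣRes):
  Res_{z = - 4 i} g(z) = \frac{i e^{- 4 \omega}}{2}
  F(ω) = -2πi·ΣRes = \pi e^{- 4 \omega}

Case ω < 0 (upper half-plane, counterclockwise contour ⇒ F(ω) = +2πi·ΣRes):
  Res_{z = 4 i} g(z) = - \frac{i e^{4 \omega}}{2}
  F(ω) = 2πi·ΣRes = \pi e^{4 \omega}

Both cases combine into a single formula in |ω|:

F(ω) = \pi e^{- 4 \left|{\omega}\right|}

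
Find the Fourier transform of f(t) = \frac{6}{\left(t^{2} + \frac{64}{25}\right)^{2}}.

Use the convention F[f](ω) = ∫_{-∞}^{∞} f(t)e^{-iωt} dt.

F(ω) = \frac{75 \pi \left(8 \left|{\omega}\right| + 5\right) e^{- \frac{8 \left|{\omega}\right|}{5}}}{512}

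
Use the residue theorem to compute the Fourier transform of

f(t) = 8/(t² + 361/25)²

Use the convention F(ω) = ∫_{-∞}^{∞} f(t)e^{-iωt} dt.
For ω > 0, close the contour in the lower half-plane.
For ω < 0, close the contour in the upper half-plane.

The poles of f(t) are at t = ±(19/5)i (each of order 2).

Let g(z) = f(z)e^{-iωz}; for large |z| the factor e^{-iωz} decays in the lower half-plane when ω > 0 and in the upper half-plane when ω < 0.

Case ω > 0 (lower half-plane, clockwise contour ⇒ F(ω) = -2πi·ΣRes):
  Res_{z = - \frac{19 i}{5}} g(z) = \frac{50 i \left(19 \omega + 5\right) e^{- \frac{19 \omega}{5}}}{6859} (pole of order 2)
  F(ω) = -2πi·ΣRes = \frac{100 \pi \left(19 \omega + 5\right) e^{- \frac{19 \omega}{5}}}{6859}

Case ω < 0 (upper half-plane, counterclockwise contour ⇒ F(ω) = +2πi·ΣRes):
  Res_{z = \frac{19 i}{5}} g(z) = \frac{50 i \left(19 \omega - 5\right) e^{\frac{19 \omega}{5}}}{6859} (pole of order 2)
  F(ω) = 2πi·ΣRes = \frac{100 \pi \left(5 - 19 \omega\right) e^{\frac{19 \omega}{5}}}{6859}

Both cases combine into a single formula in |ω|:

F(ω) = \frac{100 \pi \left(19 \left|{\omega}\right| + 5\right) e^{- \frac{19 \left|{\omega}\right|}{5}}}{6859}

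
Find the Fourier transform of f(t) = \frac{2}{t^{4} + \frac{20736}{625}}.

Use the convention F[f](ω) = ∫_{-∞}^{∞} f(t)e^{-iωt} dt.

F(ω) = \frac{125 \pi e^{- \frac{6 \sqrt{2} \left|{\omega}\right|}{5}} \sin{\left(\frac{6 \sqrt{2} \left|{\omega}\right|}{5} + \frac{\pi}{4} \right)}}{864}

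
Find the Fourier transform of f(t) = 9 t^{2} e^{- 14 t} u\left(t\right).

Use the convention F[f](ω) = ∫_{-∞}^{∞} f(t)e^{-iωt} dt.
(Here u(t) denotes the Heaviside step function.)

F(ω) = \frac{18}{\left(i \omega + 14\right)^{3}}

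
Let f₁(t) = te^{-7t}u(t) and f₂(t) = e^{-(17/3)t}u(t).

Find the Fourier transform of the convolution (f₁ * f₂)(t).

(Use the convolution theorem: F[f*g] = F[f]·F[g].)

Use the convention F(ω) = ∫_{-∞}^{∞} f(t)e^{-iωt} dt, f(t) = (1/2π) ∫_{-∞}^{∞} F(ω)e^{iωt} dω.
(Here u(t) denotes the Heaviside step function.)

F[f₁*f₂](ω) = \frac{3}{\left(i \omega + 7\right)^{2} \left(3 i \omega + 17\right)}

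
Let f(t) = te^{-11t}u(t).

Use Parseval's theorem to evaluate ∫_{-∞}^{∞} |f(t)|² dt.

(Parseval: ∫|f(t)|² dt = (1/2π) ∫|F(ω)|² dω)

∫|f(t)|² dt = \frac{1}{5324}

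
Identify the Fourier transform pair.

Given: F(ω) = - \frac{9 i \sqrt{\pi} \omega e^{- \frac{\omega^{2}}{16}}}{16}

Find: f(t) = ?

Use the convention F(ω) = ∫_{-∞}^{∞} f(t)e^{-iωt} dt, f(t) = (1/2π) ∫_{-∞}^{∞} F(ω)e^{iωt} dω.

f(t) = 9 t e^{- 4 t^{2}}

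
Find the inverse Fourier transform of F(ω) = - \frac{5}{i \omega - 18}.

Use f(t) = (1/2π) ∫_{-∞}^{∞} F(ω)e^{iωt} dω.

f(t) = 5 e^{18 t} u\left(- t\right)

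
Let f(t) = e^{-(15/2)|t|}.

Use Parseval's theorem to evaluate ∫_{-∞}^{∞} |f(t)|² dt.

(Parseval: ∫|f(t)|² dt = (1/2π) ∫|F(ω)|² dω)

∫|f(t)|² dt = \frac{2}{15}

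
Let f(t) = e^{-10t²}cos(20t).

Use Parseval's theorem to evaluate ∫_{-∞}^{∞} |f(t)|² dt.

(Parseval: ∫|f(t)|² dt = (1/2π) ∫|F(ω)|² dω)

∫|f(t)|² dt = \frac{\sqrt{5} \sqrt{\pi} \left(1 + e^{20}\right)}{20 e^{20}}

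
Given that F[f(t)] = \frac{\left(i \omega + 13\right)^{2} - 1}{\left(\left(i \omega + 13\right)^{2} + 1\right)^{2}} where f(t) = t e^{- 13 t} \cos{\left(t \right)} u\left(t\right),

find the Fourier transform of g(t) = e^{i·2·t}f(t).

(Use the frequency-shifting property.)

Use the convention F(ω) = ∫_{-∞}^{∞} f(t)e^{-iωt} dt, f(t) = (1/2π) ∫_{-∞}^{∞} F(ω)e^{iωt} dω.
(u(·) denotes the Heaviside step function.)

F[g](ω) = \frac{\left(i \left(\omega - 2\right) + 13\right)^{2} - 1}{\left(\left(i \left(\omega - 2\right) + 13\right)^{2} + 1\right)^{2}}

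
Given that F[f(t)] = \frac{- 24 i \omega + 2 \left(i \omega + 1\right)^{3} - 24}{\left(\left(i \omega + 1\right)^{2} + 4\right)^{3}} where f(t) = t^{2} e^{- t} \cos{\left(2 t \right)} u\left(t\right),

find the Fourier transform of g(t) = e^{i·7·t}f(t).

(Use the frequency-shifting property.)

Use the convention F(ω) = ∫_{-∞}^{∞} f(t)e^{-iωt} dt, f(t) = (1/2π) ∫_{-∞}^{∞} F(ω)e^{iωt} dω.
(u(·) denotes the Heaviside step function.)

F[g](ω) = \frac{2 \left(12 i \left(7 - \omega\right) + \left(i \left(\omega - 7\right) + 1\right)^{3} - 12\right)}{\left(\left(i \left(\omega - 7\right) + 1\right)^{2} + 4\right)^{3}}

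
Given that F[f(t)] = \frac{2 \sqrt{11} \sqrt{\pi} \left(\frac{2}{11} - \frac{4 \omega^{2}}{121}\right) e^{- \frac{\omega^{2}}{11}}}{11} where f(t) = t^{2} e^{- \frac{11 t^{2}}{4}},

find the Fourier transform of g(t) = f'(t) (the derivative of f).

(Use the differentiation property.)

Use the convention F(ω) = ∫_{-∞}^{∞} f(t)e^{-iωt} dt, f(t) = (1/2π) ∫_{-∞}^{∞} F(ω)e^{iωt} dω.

F[g](ω) = \frac{4 \sqrt{11} i \sqrt{\pi} \omega \left(11 - 2 \omega^{2}\right) e^{- \frac{\omega^{2}}{11}}}{1331}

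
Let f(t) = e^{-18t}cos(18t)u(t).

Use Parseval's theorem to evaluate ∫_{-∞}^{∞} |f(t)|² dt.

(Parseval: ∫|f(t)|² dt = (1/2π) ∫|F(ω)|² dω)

∫|f(t)|² dt = \frac{1}{48}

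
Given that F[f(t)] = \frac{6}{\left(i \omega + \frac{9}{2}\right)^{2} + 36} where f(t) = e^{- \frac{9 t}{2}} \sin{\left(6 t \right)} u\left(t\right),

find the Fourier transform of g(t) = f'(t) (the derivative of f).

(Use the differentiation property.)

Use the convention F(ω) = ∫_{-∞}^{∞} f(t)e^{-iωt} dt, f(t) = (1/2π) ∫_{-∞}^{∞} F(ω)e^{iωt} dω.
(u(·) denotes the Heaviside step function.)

F[g](ω) = \frac{24 i \omega}{\left(2 i \omega + 9\right)^{2} + 144}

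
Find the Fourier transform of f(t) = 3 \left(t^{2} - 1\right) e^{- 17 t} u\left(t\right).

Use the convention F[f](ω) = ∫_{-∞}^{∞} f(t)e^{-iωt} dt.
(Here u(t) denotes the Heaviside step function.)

F(ω) = \frac{3 \left(2 i \omega - \left(i \omega + 17\right)^{3} + 34\right)}{\left(i \omega + 17\right)^{4}}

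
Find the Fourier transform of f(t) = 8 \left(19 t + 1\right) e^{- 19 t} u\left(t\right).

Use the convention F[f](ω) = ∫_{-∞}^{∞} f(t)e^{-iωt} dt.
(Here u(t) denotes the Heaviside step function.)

F(ω) = \frac{8 \left(- i \omega - 38\right)}{\omega^{2} - 38 i \omega - 361}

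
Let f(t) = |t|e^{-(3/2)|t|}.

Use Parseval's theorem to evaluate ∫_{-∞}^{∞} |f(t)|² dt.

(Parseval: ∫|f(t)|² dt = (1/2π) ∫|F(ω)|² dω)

∫|f(t)|² dt = \frac{4}{27}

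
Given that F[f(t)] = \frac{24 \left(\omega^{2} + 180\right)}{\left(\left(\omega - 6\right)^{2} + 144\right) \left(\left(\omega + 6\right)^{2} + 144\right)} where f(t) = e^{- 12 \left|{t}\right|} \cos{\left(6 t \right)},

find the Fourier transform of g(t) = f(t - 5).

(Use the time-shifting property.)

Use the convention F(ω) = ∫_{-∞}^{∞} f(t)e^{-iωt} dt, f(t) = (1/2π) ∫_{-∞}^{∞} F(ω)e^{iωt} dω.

F[g](ω) = \frac{24 \left(\omega^{2} + 180\right) e^{- 5 i \omega}}{\omega^{4} + 216 \omega^{2} + 32400}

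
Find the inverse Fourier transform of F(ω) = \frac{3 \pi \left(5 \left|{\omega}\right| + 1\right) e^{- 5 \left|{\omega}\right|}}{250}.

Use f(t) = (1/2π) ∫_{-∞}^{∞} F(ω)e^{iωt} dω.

f(t) = \frac{3}{\left(t^{2} + 25\right)^{2}}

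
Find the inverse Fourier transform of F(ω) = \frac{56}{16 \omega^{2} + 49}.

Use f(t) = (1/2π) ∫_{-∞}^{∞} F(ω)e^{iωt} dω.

f(t) = e^{- \frac{7 \left|{t}\right|}{4}}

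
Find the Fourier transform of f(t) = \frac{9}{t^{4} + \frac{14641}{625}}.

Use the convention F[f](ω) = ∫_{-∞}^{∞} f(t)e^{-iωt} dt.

F(ω) = \frac{1125 \pi e^{- \frac{11 \sqrt{2} \left|{\omega}\right|}{10}} \sin{\left(\frac{11 \sqrt{2} \left|{\omega}\right|}{10} + \frac{\pi}{4} \right)}}{1331}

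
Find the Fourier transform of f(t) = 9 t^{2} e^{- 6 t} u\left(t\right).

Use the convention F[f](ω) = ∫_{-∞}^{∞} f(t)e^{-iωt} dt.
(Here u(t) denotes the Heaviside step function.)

F(ω) = \frac{18}{\left(i \omega + 6\right)^{3}}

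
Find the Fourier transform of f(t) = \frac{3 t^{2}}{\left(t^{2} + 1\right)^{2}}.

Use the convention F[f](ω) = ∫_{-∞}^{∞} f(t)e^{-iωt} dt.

F(ω) = \frac{3 \pi \left(1 - \left|{\omega}\right|\right) e^{- \left|{\omega}\right|}}{2}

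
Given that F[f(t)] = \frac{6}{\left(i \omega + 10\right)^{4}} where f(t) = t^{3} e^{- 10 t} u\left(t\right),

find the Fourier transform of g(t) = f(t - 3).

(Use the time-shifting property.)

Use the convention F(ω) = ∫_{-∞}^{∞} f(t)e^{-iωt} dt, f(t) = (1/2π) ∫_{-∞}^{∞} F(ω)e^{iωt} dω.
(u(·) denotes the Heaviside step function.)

F[g](ω) = \frac{6 e^{- 3 i \omega}}{\left(i \omega + 10\right)^{4}}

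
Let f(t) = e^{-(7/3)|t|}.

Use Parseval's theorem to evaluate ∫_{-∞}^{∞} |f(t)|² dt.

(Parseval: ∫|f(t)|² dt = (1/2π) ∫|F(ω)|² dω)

∫|f(t)|² dt = \frac{3}{7}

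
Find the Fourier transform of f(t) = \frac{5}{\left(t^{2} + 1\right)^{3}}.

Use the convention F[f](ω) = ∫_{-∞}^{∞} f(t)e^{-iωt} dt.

F(ω) = \frac{5 \pi \left(\omega^{2} + 3 \left|{\omega}\right| + 3\right) e^{- \left|{\omega}\right|}}{8}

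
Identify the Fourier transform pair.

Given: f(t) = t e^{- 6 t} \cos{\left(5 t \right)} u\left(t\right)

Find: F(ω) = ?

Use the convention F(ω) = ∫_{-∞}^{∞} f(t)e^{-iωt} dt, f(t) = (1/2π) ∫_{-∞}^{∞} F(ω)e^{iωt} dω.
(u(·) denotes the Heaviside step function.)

F(ω) = \frac{\left(i \omega + 6\right)^{2} - 25}{\left(\left(i \omega + 6\right)^{2} + 25\right)^{2}}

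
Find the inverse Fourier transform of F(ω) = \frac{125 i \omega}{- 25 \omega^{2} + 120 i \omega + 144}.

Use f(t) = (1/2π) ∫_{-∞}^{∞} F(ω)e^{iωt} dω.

f(t) = 5 \left(1 - \frac{12 t}{5}\right) e^{- \frac{12 t}{5}} u\left(t\right)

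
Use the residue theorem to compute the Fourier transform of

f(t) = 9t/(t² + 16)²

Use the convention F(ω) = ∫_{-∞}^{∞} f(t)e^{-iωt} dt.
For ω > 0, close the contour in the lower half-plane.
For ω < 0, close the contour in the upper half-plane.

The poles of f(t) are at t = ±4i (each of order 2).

Let g(z) = f(z)e^{-iωz}; for large |z| the factor e^{-iωz} decays in the lower half-plane when ω > 0 and in the upper half-plane when ω < 0.

Case ω > 0 (lower half-plane, clockwise contour ⇒ F(ω) = -2πi·ΣRes):
  Res_{z = - 4 i} g(z) = \frac{9 \omega e^{- 4 \omega}}{16} (pole of order 2)
  F(ω) = -2πi·ΣRes = - \frac{9 i \pi \omega e^{- 4 \omega}}{8}

Case ω < 0 (upper half-plane, counterclockwise contour ⇒ F(ω) = +2πi·ΣRes):
  Res_{z = 4 i} g(z) = - \frac{9 \omega e^{4 \omega}}{16} (pole of order 2)
  F(ω) = 2πi·ΣRes = - \frac{9 i \pi \omega e^{4 \omega}}{8}

Both cases combine into a single formula in |ω|:

F(ω) = - \frac{9 i \pi \omega e^{- 4 \left|{\omega}\right|}}{8}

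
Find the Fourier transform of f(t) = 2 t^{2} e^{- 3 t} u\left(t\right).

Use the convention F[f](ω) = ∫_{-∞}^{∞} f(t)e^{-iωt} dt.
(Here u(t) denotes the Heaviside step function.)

F(ω) = \frac{4}{\left(i \omega + 3\right)^{3}}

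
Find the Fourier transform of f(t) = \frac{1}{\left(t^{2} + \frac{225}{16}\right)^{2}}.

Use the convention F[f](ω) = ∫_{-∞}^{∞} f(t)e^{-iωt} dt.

F(ω) = \frac{8 \pi \left(15 \left|{\omega}\right| + 4\right) e^{- \frac{15 \left|{\omega}\right|}{4}}}{3375}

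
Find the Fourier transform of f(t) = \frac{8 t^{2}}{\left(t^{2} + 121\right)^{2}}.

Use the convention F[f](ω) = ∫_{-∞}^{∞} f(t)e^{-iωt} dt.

F(ω) = \frac{4 \pi \left(1 - 11 \left|{\omega}\right|\right) e^{- 11 \left|{\omega}\right|}}{11}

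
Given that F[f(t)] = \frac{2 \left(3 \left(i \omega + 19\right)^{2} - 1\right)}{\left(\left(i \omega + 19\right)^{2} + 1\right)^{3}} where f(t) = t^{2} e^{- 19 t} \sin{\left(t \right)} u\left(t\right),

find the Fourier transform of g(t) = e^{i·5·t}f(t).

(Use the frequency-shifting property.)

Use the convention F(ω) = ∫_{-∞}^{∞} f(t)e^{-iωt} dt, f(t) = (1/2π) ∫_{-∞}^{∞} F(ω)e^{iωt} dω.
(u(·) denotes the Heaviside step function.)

F[g](ω) = \frac{2 \left(3 \left(i \left(\omega - 5\right) + 19\right)^{2} - 1\right)}{\left(\left(i \left(\omega - 5\right) + 19\right)^{2} + 1\right)^{3}}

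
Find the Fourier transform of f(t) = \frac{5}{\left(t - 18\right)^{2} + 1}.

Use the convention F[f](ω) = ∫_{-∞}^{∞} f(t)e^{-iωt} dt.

F(ω) = 5 \pi e^{- 18 i \omega - \left|{\omega}\right|}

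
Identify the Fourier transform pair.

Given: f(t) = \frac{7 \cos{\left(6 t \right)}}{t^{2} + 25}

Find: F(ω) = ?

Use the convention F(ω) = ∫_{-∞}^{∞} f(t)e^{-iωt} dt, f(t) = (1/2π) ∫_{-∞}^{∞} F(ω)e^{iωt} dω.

F(ω) = \frac{7 \pi e^{- 5 \left|{\omega + 6}\right|}}{10} + \frac{7 \pi e^{- 5 \left|{\omega - 6}\right|}}{10}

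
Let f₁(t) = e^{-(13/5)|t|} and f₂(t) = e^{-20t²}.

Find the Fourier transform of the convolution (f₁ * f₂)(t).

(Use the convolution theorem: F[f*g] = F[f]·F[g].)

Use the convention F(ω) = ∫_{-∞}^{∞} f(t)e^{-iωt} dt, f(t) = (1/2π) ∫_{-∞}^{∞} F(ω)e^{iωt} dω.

F[f₁*f₂](ω) = \frac{13 \sqrt{5} \sqrt{\pi} e^{- \frac{\omega^{2}}{80}}}{25 \omega^{2} + 169}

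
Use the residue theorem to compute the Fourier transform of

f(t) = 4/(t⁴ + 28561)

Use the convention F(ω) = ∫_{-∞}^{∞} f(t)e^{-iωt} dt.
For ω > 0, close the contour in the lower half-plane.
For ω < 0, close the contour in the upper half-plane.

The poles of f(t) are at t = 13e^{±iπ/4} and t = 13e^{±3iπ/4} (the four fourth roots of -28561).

Let g(z) = f(z)e^{-iωz}; for large |z| the factor e^{-iωz} decays in the lower half-plane when ω > 0 and in the upper half-plane when ω < 0.

Case ω > 0 (lower half-plane, clockwise contour ⇒ F(ω) = -2πi·ΣRes):
  Res_{z = - \frac{13 \sqrt{2}}{2} - \frac{13 \sqrt{2} i}{2}} g(z) = \frac{\sqrt{2} i \left(1 - i\right) e^{\frac{13 \sqrt{2} \omega \left(-1 + i\right)}{2}}}{4394}
  Res_{z = \frac{13 \sqrt{2}}{2} - \frac{13 \sqrt{2} i}{2}} g(z) = \frac{\sqrt{2} i \left(1 + i\right) e^{- \frac{13 \sqrt{2} \omega \left(1 + i\right)}{2}}}{4394}
  F(ω) = -2πi·ΣRes = \frac{\sqrt{2} \pi \left(\left(1 - i\right) e^{13 \sqrt{2} i \omega} + 1 + i\right) e^{- \frac{13 \sqrt{2} \omega \left(1 + i\right)}{2}}}{2197} = \frac{4 \pi e^{- \frac{13 \sqrt{2} \omega}{2}} \sin{\left(\frac{13 \sqrt{2} \omega}{2} + \frac{\pi}{4} \right)}}{2197}

Case ω < 0 (upper half-plane, counterclockwise contour ⇒ F(ω) = +2πi·ΣRes):
  Res_{z = \frac{13 \sqrt{2}}{2} + \frac{13 \sqrt{2} i}{2}} g(z) = \frac{\sqrt{2} i \left(-1 + i\right) e^{\frac{13 \sqrt{2} \omega \left(1 - i\right)}{2}}}{4394}
  Res_{z = - \frac{13 \sqrt{2}}{2} + \frac{13 \sqrt{2} i}{2}} g(z) = \frac{\sqrt{2} \left(1 - i\right) e^{\frac{13 \sqrt{2} \omega \left(1 + i\right)}{2}}}{4394}
  F(ω) = 2πi·ΣRes = - \frac{\sqrt{2} i \pi \left(i \left(1 - i\right) e^{\frac{13 \sqrt{2} \omega \left(1 - i\right)}{2}} - \left(1 - i\right) e^{\frac{13 \sqrt{2} \omega \left(1 + i\right)}{2}}\right)}{2197} = \frac{4 \pi e^{\frac{13 \sqrt{2} \omega}{2}} \cos{\left(\frac{13 \sqrt{2} \omega}{2} + \frac{\pi}{4} \right)}}{2197}

Both cases combine into a single formula in |ω|:

F(ω) = \frac{4 \pi e^{- \frac{13 \sqrt{2} \left|{\omega}\right|}{2}} \sin{\left(\frac{13 \sqrt{2} \left|{\omega}\right|}{2} + \frac{\pi}{4} \right)}}{2197}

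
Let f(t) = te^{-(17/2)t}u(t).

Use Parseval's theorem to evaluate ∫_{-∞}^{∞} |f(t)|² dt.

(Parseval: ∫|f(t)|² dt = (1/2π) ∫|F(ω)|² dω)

∫|f(t)|² dt = \frac{2}{4913}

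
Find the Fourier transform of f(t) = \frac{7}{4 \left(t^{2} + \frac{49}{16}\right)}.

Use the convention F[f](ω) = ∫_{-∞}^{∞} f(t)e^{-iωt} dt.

F(ω) = \pi e^{- \frac{7 \left|{\omega}\right|}{4}}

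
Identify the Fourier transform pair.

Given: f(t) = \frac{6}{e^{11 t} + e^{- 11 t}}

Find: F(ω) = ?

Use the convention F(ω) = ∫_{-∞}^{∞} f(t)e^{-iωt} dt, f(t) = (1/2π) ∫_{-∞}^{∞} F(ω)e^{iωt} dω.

F(ω) = \frac{3 \pi}{11 \cosh{\left(\frac{\pi \omega}{22} \right)}}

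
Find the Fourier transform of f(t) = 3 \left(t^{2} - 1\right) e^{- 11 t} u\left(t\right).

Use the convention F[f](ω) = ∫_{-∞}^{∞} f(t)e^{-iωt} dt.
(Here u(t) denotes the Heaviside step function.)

F(ω) = \frac{3 \left(2 i \omega - \left(i \omega + 11\right)^{3} + 22\right)}{\left(i \omega + 11\right)^{4}}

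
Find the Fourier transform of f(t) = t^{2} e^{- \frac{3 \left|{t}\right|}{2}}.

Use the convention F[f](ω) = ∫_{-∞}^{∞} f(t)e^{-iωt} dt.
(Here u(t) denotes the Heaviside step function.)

F(ω) = \frac{288 \left(3 - 4 \omega^{2}\right)}{\left(4 \omega^{2} + 9\right)^{3}}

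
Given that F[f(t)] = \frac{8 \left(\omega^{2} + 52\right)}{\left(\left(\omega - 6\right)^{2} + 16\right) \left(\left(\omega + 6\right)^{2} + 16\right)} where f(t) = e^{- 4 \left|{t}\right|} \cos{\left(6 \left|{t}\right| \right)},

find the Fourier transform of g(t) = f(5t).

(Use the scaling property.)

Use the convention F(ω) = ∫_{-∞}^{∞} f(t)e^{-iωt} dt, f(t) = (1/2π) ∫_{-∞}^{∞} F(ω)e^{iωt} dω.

F[g](ω) = \frac{40 \left(\omega^{2} + 1300\right)}{\omega^{4} - 1000 \omega^{2} + 1690000}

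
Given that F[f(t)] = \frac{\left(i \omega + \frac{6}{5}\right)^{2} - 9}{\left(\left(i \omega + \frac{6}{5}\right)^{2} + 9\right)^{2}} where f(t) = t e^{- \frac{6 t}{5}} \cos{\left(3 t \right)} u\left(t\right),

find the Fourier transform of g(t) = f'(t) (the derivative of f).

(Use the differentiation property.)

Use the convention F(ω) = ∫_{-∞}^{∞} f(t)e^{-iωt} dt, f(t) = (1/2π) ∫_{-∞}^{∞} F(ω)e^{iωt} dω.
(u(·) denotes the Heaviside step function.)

F[g](ω) = \frac{25 i \omega \left(\left(5 i \omega + 6\right)^{2} - 225\right)}{\left(\left(5 i \omega + 6\right)^{2} + 225\right)^{2}}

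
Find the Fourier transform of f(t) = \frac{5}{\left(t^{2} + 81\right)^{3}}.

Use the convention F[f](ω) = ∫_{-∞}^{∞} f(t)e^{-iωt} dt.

F(ω) = \frac{5 \pi \left(27 \omega^{2} + 9 \left|{\omega}\right| + 1\right) e^{- 9 \left|{\omega}\right|}}{157464}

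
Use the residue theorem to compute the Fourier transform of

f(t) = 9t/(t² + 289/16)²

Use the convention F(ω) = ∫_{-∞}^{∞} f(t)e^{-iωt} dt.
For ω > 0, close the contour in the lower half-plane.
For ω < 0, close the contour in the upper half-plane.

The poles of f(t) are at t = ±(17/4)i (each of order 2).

Let g(z) = f(z)e^{-iωz}; for large |z| the factor e^{-iωz} decays in the lower half-plane when ω > 0 and in the upper half-plane when ω < 0.

Case ω > 0 (lower half-plane, clockwise contour ⇒ F(ω) = -2πi·ΣRes):
  Res_{z = - \frac{17 i}{4}} g(z) = \frac{9 \omega e^{- \frac{17 \omega}{4}}}{17} (pole of order 2)
  F(ω) = -2πi·ΣRes = - \frac{18 i \pi \omega e^{- \frac{17 \omega}{4}}}{17}

Case ω < 0 (upper half-plane, counterclockwise contour ⇒ F(ω) = +2πi·ΣRes):
  Res_{z = \frac{17 i}{4}} g(z) = - \frac{9 \omega e^{\frac{17 \omega}{4}}}{17} (pole of order 2)
  F(ω) = 2πi·ΣRes = - \frac{18 i \pi \omega e^{\frac{17 \omega}{4}}}{17}

Both cases combine into a single formula in |ω|:

F(ω) = - \frac{18 i \pi \omega e^{- \frac{17 \left|{\omega}\right|}{4}}}{17}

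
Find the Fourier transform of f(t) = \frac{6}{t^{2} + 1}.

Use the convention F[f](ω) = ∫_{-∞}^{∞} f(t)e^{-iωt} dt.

F(ω) = 6 \pi e^{- \left|{\omega}\right|}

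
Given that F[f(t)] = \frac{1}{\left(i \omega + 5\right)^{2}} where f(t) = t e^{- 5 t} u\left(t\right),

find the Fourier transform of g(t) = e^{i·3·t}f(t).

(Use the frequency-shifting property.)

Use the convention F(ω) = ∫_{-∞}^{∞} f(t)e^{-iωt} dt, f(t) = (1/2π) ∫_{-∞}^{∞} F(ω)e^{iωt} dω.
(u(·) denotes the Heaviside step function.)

F[g](ω) = \frac{1}{\left(i \left(\omega - 3\right) + 5\right)^{2}}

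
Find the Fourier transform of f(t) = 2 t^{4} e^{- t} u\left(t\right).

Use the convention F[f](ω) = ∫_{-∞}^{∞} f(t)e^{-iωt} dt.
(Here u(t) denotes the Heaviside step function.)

F(ω) = \frac{48}{\left(i \omega + 1\right)^{5}}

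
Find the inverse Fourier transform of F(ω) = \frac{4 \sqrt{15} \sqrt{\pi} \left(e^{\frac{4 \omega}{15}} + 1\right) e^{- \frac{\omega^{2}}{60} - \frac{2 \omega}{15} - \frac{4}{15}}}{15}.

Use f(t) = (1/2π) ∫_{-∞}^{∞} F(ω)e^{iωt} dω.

f(t) = 8 e^{- 15 t^{2}} \cos{\left(4 t \right)}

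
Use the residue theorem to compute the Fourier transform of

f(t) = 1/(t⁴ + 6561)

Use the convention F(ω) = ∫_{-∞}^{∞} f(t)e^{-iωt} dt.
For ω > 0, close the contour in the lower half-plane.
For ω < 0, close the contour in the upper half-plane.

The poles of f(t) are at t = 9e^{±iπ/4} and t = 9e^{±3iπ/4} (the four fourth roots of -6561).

Let g(z) = f(z)e^{-iωz}; for large |z| the factor e^{-iωz} decays in the lower half-plane when ω > 0 and in the upper half-plane when ω < 0.

Case ω > 0 (lower half-plane, clockwise contour ⇒ F(ω) = -2πi·ΣRes):
  Res_{z = - \frac{9 \sqrt{2}}{2} - \frac{9 \sqrt{2} i}{2}} g(z) = \frac{\sqrt{2} i \left(1 - i\right) e^{\frac{9 \sqrt{2} \omega \left(-1 + i\right)}{2}}}{5832}
  Res_{z = \frac{9 \sqrt{2}}{2} - \frac{9 \sqrt{2} i}{2}} g(z) = \frac{\sqrt{2} i \left(1 + i\right) e^{- \frac{9 \sqrt{2} \omega \left(1 + i\right)}{2}}}{5832}
  F(ω) = -2πi·ΣRes = \frac{\sqrt{2} \pi \left(1 - i\right) \left(e^{9 \sqrt{2} i \omega} + i\right) e^{- \frac{9 \sqrt{2} \omega \left(1 + i\right)}{2}}}{2916} = \frac{\pi e^{- \frac{9 \sqrt{2} \omega}{2}} \sin{\left(\frac{9 \sqrt{2} \omega}{2} + \frac{\pi}{4} \right)}}{729}

Case ω < 0 (upper half-plane, counterclockwise contour ⇒ F(ω) = +2πi·ΣRes):
  Res_{z = \frac{9 \sqrt{2}}{2} + \frac{9 \sqrt{2} i}{2}} g(z) = \frac{\sqrt{2} i \left(-1 + i\right) e^{\frac{9 \sqrt{2} \omega \left(1 - i\right)}{2}}}{5832}
  Res_{z = - \frac{9 \sqrt{2}}{2} + \frac{9 \sqrt{2} i}{2}} g(z) = \frac{\sqrt{2} \left(1 - i\right) e^{\frac{9 \sqrt{2} \omega \left(1 + i\right)}{2}}}{5832}
  F(ω) = 2πi·ΣRes = - \frac{\sqrt{2} i \pi \left(i \left(1 - i\right) e^{\frac{9 \sqrt{2} \omega \left(1 - i\right)}{2}} - \left(1 - i\right) e^{\frac{9 \sqrt{2} \omega \left(1 + i\right)}{2}}\right)}{2916} = \frac{\pi e^{\frac{9 \sqrt{2} \omega}{2}} \cos{\left(\frac{9 \sqrt{2} \omega}{2} + \frac{\pi}{4} \right)}}{729}

Both cases combine into a single formula in |ω|:

F(ω) = \frac{\pi e^{- \frac{9 \sqrt{2} \left|{\omega}\right|}{2}} \sin{\left(\frac{9 \sqrt{2} \left|{\omega}\right|}{2} + \frac{\pi}{4} \right)}}{729}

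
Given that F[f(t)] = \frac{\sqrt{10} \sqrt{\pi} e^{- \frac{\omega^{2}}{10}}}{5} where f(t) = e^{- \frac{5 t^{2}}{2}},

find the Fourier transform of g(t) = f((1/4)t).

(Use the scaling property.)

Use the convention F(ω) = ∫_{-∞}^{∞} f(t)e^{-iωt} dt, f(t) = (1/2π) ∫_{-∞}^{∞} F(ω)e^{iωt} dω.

F[g](ω) = \frac{4 \sqrt{10} \sqrt{\pi} e^{- \frac{8 \omega^{2}}{5}}}{5}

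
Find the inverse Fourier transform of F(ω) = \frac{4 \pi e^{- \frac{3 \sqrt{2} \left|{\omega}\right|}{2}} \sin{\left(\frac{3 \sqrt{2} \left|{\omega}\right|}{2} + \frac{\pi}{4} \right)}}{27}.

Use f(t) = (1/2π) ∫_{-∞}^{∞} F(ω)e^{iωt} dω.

f(t) = \frac{4}{t^{4} + 81}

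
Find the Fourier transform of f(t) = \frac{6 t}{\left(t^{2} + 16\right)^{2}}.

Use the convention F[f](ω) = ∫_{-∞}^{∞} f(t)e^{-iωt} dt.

F(ω) = - \frac{3 i \pi \omega e^{- 4 \left|{\omega}\right|}}{4}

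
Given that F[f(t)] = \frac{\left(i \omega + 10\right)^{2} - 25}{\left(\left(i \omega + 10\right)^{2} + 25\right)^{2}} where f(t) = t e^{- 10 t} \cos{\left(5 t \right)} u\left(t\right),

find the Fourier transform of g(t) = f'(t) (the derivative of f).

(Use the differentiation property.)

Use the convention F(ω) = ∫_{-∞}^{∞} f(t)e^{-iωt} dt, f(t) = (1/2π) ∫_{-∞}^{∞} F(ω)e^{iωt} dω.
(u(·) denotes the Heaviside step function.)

F[g](ω) = \frac{i \omega \left(\left(i \omega + 10\right)^{2} - 25\right)}{\left(\left(i \omega + 10\right)^{2} + 25\right)^{2}}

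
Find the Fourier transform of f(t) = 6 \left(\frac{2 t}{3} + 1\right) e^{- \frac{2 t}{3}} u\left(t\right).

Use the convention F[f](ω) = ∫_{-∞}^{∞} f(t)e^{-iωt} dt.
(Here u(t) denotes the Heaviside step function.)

F(ω) = \frac{18 \left(- 3 i \omega - 4\right)}{9 \omega^{2} - 12 i \omega - 4}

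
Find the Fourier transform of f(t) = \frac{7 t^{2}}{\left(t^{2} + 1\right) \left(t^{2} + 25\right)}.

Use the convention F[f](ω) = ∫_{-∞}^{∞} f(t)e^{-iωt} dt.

F(ω) = \frac{7 \pi \left(5 - e^{4 \left|{\omega}\right|}\right) e^{- 5 \left|{\omega}\right|}}{24}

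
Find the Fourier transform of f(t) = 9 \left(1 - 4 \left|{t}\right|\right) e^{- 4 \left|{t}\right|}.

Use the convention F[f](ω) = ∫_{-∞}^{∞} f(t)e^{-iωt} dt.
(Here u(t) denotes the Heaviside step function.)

F(ω) = \frac{144 \omega^{2}}{\left(\omega^{2} + 16\right)^{2}}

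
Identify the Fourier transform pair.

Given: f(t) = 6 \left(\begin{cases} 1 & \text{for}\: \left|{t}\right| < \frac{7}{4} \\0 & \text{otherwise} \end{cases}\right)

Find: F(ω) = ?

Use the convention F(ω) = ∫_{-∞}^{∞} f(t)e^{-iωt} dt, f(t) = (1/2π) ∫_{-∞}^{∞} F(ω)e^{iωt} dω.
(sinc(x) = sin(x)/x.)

F(ω) = 21 \operatorname{sinc}{\left(\frac{7 \omega}{4} \right)}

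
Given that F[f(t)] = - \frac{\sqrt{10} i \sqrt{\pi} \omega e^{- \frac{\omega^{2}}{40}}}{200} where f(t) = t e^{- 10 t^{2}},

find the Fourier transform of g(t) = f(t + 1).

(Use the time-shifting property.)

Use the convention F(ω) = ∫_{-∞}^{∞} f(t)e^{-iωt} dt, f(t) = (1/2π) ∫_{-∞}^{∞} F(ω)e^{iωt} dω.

F[g](ω) = - \frac{\sqrt{10} i \sqrt{\pi} \omega e^{- \omega \left(\frac{\omega}{40} - i\right)}}{200}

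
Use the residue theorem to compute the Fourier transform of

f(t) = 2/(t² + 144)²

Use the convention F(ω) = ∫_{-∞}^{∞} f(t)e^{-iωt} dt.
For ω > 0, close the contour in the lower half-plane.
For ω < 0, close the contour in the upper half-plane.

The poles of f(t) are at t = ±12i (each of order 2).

Let g(z) = f(z)e^{-iωz}; for large |z| the factor e^{-iωz} decays in the lower half-plane when ω > 0 and in the upper half-plane when ω < 0.

Case ω > 0 (lower half-plane, clockwise contour ⇒ F(ω) = -2πi·ΣRes):
  Res_{z = - 12 i} g(z) = \frac{i \left(12 \omega + 1\right) e^{- 12 \omega}}{3456} (pole of order 2)
  F(ω) = -2πi·ΣRes = \frac{\pi \left(12 \omega + 1\right) e^{- 12 \omega}}{1728}

Case ω < 0 (upper half-plane, counterclockwise contour ⇒ F(ω) = +2πi·ΣRes):
  Res_{z = 12 i} g(z) = \frac{i \left(12 \omega - 1\right) e^{12 \omega}}{3456} (pole of order 2)
  F(ω) = 2πi·ΣRes = \frac{\pi \left(1 - 12 \omega\right) e^{12 \omega}}{1728}

Both cases combine into a single formula in |ω|:

F(ω) = \frac{\pi \left(12 \left|{\omega}\right| + 1\right) e^{- 12 \left|{\omega}\right|}}{1728}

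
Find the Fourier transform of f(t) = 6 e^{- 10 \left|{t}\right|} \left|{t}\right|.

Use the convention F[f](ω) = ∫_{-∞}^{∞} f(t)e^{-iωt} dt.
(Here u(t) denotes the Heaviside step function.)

F(ω) = \frac{12 \left(100 - \omega^{2}\right)}{\left(\omega^{2} + 100\right)^{2}}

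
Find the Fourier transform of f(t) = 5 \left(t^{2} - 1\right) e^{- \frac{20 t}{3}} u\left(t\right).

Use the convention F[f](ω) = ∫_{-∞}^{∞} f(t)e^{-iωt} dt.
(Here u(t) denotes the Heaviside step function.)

F(ω) = \frac{15 \left(54 i \omega - \left(3 i \omega + 20\right)^{3} + 360\right)}{\left(3 i \omega + 20\right)^{4}}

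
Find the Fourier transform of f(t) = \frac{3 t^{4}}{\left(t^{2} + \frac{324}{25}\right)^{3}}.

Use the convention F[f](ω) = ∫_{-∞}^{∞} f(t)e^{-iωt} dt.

F(ω) = \frac{\pi \left(108 \omega^{2} - 150 \left|{\omega}\right| + 25\right) e^{- \frac{18 \left|{\omega}\right|}{5}}}{80}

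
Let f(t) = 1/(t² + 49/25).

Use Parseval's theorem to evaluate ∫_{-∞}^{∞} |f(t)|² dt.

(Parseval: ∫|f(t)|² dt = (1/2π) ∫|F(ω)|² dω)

∫|f(t)|² dt = \frac{125 \pi}{686}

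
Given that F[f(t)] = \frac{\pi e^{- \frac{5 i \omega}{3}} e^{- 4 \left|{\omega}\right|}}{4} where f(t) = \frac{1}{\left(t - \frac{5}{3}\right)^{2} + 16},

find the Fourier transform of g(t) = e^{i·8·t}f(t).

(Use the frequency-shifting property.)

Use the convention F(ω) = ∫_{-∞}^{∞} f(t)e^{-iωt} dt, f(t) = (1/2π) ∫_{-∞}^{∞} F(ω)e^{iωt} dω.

F[g](ω) = \frac{\pi e^{- \frac{5 i \left(\omega - 8\right)}{3} - 4 \left|{\omega - 8}\right|}}{4}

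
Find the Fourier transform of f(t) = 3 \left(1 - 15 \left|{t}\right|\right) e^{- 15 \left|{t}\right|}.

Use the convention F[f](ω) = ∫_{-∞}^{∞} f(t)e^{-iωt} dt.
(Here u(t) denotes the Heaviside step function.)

F(ω) = \frac{180 \omega^{2}}{\left(\omega^{2} + 225\right)^{2}}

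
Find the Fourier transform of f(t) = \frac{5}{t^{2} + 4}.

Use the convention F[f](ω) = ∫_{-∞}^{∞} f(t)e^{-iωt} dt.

F(ω) = \frac{5 \pi e^{- 2 \left|{\omega}\right|}}{2}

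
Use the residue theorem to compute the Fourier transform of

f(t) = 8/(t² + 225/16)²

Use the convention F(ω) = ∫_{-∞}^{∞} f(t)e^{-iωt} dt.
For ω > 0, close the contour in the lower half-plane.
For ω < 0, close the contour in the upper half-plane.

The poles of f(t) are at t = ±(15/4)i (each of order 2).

Let g(z) = f(z)e^{-iωz}; for large |z| the factor e^{-iωz} decays in the lower half-plane when ω > 0 and in the upper half-plane when ω < 0.

Case ω > 0 (lower half-plane, clockwise contour ⇒ F(ω) = -2πi·ΣRes):
  Res_{z = - \frac{15 i}{4}} g(z) = \frac{32 i \left(15 \omega + 4\right) e^{- \frac{15 \omega}{4}}}{3375} (pole of order 2)
  F(ω) = -2πi·ΣRes = \frac{64 \pi \left(15 \omega + 4\right) e^{- \frac{15 \omega}{4}}}{3375}

Case ω < 0 (upper half-plane, counterclockwise contour ⇒ F(ω) = +2πi·ΣRes):
  Res_{z = \frac{15 i}{4}} g(z) = \frac{32 i \left(15 \omega - 4\right) e^{\frac{15 \omega}{4}}}{3375} (pole of order 2)
  F(ω) = 2πi·ΣRes = \frac{64 \pi \left(4 - 15 \omega\right) e^{\frac{15 \omega}{4}}}{3375}

Both cases combine into a single formula in |ω|:

F(ω) = \frac{64 \pi \left(15 \left|{\omega}\right| + 4\right) e^{- \frac{15 \left|{\omega}\right|}{4}}}{3375}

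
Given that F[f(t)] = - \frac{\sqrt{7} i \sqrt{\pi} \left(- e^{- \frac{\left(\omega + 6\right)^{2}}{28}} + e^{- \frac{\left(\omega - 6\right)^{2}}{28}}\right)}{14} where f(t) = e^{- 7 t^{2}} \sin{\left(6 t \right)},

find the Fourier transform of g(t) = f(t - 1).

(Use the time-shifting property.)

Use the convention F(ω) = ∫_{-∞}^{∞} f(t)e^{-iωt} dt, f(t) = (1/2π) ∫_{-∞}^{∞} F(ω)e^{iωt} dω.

F[g](ω) = \frac{\sqrt{7} i \sqrt{\pi} \left(1 - e^{\frac{6 \omega}{7}}\right) e^{- \frac{\omega^{2}}{28} - \frac{3 \omega}{7} - i \omega - \frac{9}{7}}}{14}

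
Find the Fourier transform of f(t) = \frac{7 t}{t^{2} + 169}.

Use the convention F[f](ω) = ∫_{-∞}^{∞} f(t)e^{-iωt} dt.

F(ω) = - 7 i \pi e^{- 13 \left|{\omega}\right|} \operatorname{sign}{\left(\omega \right)}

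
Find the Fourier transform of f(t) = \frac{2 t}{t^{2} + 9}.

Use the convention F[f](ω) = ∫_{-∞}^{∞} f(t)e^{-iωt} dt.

F(ω) = - 2 i \pi e^{- 3 \left|{\omega}\right|} \operatorname{sign}{\left(\omega \right)}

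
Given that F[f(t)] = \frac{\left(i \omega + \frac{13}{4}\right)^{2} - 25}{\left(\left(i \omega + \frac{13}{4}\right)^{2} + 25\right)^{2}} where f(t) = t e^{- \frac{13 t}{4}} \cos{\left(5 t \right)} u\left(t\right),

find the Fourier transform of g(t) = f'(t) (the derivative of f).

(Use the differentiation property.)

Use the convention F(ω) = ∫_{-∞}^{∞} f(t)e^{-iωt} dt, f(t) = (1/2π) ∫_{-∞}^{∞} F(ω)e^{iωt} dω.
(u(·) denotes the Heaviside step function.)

F[g](ω) = \frac{16 i \omega \left(\left(4 i \omega + 13\right)^{2} - 400\right)}{\left(\left(4 i \omega + 13\right)^{2} + 400\right)^{2}}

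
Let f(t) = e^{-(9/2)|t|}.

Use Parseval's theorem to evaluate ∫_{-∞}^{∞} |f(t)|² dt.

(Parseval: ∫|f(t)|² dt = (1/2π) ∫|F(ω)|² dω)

∫|f(t)|² dt = \frac{2}{9}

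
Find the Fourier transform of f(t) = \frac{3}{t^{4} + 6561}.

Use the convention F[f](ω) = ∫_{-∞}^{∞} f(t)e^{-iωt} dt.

F(ω) = \frac{\pi e^{- \frac{9 \sqrt{2} \left|{\omega}\right|}{2}} \sin{\left(\frac{9 \sqrt{2} \left|{\omega}\right|}{2} + \frac{\pi}{4} \right)}}{243}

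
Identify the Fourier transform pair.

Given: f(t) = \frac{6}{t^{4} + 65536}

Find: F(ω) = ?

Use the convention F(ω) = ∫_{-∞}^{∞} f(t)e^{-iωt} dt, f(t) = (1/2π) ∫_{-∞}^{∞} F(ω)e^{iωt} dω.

F(ω) = \frac{3 \pi e^{- 8 \sqrt{2} \left|{\omega}\right|} \sin{\left(8 \sqrt{2} \left|{\omega}\right| + \frac{\pi}{4} \right)}}{2048}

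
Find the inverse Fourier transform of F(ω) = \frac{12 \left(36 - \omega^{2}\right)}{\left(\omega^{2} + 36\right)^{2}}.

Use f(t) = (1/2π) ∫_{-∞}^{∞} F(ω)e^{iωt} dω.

f(t) = 6 e^{- 6 \left|{t}\right|} \left|{t}\right|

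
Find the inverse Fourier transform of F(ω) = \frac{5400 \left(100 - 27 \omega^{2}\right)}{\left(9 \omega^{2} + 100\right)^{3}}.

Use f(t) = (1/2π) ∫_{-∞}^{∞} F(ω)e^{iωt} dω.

f(t) = 5 t^{2} e^{- \frac{10 \left|{t}\right|}{3}}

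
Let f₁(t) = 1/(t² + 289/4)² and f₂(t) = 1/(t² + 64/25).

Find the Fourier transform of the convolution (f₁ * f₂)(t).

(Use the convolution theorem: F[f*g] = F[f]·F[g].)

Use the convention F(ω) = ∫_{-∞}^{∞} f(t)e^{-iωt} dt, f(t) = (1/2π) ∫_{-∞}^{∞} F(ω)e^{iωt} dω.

F[f₁*f₂](ω) = \frac{5 \pi^{2} \left(17 \left|{\omega}\right| + 2\right) e^{- \frac{101 \left|{\omega}\right|}{10}}}{19652}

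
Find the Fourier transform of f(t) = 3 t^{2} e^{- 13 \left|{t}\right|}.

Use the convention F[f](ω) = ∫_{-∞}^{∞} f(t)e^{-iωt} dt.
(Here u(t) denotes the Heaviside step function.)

F(ω) = \frac{156 \left(169 - 3 \omega^{2}\right)}{\left(\omega^{2} + 169\right)^{3}}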